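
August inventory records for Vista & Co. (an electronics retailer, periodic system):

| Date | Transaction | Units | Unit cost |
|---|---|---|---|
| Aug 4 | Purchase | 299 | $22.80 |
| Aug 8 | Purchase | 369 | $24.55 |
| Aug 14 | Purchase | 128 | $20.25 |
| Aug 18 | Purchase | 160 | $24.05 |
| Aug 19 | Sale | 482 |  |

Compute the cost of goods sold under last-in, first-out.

Aug 19, 482 sold [LIFO — newest first]: 160 @ $24.05 + 128 @ $20.25 + 194 @ $24.55 = $11,202.70
Ending inventory: 299 @ $22.80 + 175 @ $24.55 = $11,113.45

COGS = $11,202.70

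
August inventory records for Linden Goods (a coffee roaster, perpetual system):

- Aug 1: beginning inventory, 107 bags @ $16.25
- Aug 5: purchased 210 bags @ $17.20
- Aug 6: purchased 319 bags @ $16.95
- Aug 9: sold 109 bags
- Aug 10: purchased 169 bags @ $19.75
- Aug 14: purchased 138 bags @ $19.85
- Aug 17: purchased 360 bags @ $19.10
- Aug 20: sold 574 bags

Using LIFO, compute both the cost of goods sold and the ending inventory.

COGS = $12,963.85; ending inventory = $10,747.00

Aug 9, 109 sold [LIFO — newest first]: 109 @ $16.95 = $1,847.55
Aug 20, 574 sold [LIFO — newest first]: 360 @ $19.10 + 138 @ $19.85 + 76 @ $19.75 = $11,116.30
Total COGS = $1,847.55 + $11,116.30 = $12,963.85
Ending inventory: 107 @ $16.25 + 210 @ $17.20 + 210 @ $16.95 + 93 @ $19.75 = $10,747.00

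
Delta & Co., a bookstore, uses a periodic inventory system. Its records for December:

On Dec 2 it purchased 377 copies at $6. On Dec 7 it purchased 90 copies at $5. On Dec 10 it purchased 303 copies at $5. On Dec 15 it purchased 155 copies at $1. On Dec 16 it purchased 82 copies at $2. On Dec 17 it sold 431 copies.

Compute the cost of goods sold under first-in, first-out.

Dec 17, 431 sold [FIFO — oldest first]: 377 @ $6 + 54 @ $5 = $2,532
Ending inventory: 36 @ $5 + 303 @ $5 + 155 @ $1 + 82 @ $2 = $2,014
Check: goods available $4,546 = COGS $2,532 + ending $2,014

COGS = $2,532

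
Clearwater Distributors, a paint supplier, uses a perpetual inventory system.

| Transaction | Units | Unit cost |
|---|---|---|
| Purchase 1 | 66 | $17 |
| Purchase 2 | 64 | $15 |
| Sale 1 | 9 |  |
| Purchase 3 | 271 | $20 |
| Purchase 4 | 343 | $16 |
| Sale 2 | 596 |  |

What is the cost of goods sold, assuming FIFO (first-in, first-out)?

COGS = $10,766

Sale 1 (9) [FIFO — oldest first]: 9 @ $17 = $153
Sale 2 (596) [FIFO — oldest first]: 57 @ $17 + 64 @ $15 + 271 @ $20 + 204 @ $16 = $10,613
Total COGS = $153 + $10,613 = $10,766
Ending inventory: 139 @ $16 = $2,224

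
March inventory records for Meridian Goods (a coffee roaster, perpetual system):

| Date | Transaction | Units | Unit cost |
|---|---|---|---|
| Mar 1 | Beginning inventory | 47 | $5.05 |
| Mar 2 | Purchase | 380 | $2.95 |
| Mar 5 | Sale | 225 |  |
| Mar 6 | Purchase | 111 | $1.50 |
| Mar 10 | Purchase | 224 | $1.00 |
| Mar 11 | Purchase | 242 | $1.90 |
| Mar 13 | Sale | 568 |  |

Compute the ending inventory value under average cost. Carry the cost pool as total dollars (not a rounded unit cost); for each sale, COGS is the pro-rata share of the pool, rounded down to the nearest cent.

Ending inventory = $404.37

After Mar 1: 47 on hand, pool $237.35 (≈ $5.0500 each)
After Mar 2: 427 on hand, pool $1,358.35 (≈ $3.1811 each)
Mar 5, sell 225: 225/427 × $1,358.35 → $715.75
After Mar 6: 313 on hand, pool $809.10 (≈ $2.5850 each)
After Mar 10: 537 on hand, pool $1,033.10 (≈ $1.9238 each)
After Mar 11: 779 on hand, pool $1,492.90 (≈ $1.9164 each)
Mar 13, sell 568: 568/779 × $1,492.90 → $1,088.53
Total COGS = $715.75 + $1,088.53 = $1,804.28
Ending inventory (cost pool remaining) = $404.37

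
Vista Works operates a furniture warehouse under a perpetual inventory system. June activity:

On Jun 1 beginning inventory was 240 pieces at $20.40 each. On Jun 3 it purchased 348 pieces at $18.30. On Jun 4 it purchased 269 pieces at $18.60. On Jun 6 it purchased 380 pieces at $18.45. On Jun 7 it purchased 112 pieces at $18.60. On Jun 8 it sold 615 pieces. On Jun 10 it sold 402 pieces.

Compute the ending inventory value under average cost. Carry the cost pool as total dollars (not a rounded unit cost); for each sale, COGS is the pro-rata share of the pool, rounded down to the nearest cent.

After Jun 1: 240 on hand, pool $4,896.00 (≈ $20.4000 each)
After Jun 3: 588 on hand, pool $11,264.40 (≈ $19.1571 each)
After Jun 4: 857 on hand, pool $16,267.80 (≈ $18.9823 each)
After Jun 6: 1237 on hand, pool $23,278.80 (≈ $18.8188 each)
After Jun 7: 1349 on hand, pool $25,362.00 (≈ $18.8006 each)
Jun 8, sell 615: 615/1349 × $25,362.00 → $11,562.36
Jun 10, sell 402: 402/734 × $13,799.64 → $7,557.84
Total COGS = $11,562.36 + $7,557.84 = $19,120.20
Ending inventory (cost pool remaining) = $6,241.80
Check: goods available $25,362.00 = COGS $19,120.20 + ending $6,241.80

Ending inventory = $6,241.80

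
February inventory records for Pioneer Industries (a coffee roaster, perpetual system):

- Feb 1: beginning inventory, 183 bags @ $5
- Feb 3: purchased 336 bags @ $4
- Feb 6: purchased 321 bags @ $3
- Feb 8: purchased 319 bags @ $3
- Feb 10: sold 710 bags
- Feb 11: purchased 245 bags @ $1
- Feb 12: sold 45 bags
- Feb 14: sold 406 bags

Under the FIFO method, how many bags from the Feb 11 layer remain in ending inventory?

243

Feb 10, 710 sold [FIFO — oldest first]: 183 @ $5 + 336 @ $4 + 191 @ $3 = $2,832
Feb 12, 45 sold [FIFO — oldest first]: 45 @ $3 = $135
Feb 14, 406 sold [FIFO — oldest first]: 85 @ $3 + 319 @ $3 + 2 @ $1 = $1,214
Total COGS = $2,832 + $135 + $1,214 = $4,181
Ending inventory: 243 @ $1 = $243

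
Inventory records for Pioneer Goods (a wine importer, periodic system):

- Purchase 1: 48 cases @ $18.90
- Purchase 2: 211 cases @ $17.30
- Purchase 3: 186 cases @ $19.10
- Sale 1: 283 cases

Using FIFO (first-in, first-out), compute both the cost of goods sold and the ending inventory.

Sale 1 (283) [FIFO — oldest first]: 48 @ $18.90 + 211 @ $17.30 + 24 @ $19.10 = $5,015.90
Ending inventory: 162 @ $19.10 = $3,094.20

COGS = $5,015.90; ending inventory = $3,094.20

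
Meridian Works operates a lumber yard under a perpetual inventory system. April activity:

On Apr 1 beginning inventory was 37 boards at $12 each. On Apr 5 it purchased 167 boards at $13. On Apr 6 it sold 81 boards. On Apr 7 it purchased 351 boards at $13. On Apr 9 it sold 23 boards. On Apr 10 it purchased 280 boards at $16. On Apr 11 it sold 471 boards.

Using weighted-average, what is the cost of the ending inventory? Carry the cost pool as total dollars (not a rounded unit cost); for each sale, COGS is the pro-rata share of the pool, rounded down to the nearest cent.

After Apr 1: 37 on hand, pool $444.00 (≈ $12.0000 each)
After Apr 5: 204 on hand, pool $2,615.00 (≈ $12.8186 each)
Apr 6, sell 81: 81/204 × $2,615.00 → $1,038.30
After Apr 7: 474 on hand, pool $6,139.70 (≈ $12.9530 each)
Apr 9, sell 23: 23/474 × $6,139.70 → $297.91
After Apr 10: 731 on hand, pool $10,321.79 (≈ $14.1201 each)
Apr 11, sell 471: 471/731 × $10,321.79 → $6,650.56
Total COGS = $1,038.30 + $297.91 + $6,650.56 = $7,986.77
Ending inventory (cost pool remaining) = $3,671.23

Ending inventory = $3,671.23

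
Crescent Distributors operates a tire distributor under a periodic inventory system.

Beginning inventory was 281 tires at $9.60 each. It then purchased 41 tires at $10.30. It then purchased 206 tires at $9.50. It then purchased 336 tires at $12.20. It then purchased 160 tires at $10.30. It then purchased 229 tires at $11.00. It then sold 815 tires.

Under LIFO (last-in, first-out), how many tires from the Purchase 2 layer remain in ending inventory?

116

Sale 1 (815) [LIFO — newest first]: 229 @ $11.00 + 160 @ $10.30 + 336 @ $12.20 + 90 @ $9.50 = $9,121.20
Ending inventory: 281 @ $9.60 + 41 @ $10.30 + 116 @ $9.50 = $4,221.90
Check: goods available $13,343.10 = COGS $9,121.20 + ending $4,221.90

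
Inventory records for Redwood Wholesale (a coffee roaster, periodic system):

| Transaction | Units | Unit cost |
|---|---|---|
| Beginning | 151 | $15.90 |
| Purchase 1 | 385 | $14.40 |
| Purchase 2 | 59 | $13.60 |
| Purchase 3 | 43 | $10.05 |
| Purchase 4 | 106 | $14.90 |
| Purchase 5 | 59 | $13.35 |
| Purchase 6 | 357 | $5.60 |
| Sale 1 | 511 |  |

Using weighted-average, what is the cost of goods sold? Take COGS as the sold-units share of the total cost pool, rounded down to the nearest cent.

COGS = $5,967.11

Sale 1, sell 511: 511/1160 × $13,545.70 → $5,967.11
Ending inventory (cost pool remaining) = $7,578.59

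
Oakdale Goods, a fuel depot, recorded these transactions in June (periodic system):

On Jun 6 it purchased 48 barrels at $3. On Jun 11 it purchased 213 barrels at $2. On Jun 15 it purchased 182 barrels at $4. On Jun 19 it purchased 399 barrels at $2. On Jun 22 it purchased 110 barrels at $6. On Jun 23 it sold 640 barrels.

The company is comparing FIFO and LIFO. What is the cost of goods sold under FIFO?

FIFO COGS: 48 @ $3 + 213 @ $2 + 182 @ $4 + 197 @ $2 = $1,692
LIFO COGS: 110 @ $6 + 399 @ $2 + 131 @ $4 = $1,982

COGS = $1,692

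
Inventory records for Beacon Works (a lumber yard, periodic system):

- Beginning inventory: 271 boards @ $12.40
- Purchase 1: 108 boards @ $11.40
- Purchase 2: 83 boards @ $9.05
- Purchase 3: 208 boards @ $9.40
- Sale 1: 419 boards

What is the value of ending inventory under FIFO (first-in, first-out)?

Ending inventory = $2,344.35

Sale 1 (419) [FIFO — oldest first]: 271 @ $12.40 + 108 @ $11.40 + 40 @ $9.05 = $4,953.60
Ending inventory: 43 @ $9.05 + 208 @ $9.40 = $2,344.35
Check: goods available $7,297.95 = COGS $4,953.60 + ending $2,344.35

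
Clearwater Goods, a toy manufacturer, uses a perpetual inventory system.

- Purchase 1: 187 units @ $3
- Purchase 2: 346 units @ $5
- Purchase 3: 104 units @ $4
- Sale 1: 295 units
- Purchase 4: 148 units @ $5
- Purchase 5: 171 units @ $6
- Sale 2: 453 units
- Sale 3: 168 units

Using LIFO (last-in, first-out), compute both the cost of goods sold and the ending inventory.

Sale 1 (295) [LIFO — newest first]: 104 @ $4 + 191 @ $5 = $1,371
Sale 2 (453) [LIFO — newest first]: 171 @ $6 + 148 @ $5 + 134 @ $5 = $2,436
Sale 3 (168) [LIFO — newest first]: 21 @ $5 + 147 @ $3 = $546
Total COGS = $1,371 + $2,436 + $546 = $4,353
Ending inventory: 40 @ $3 = $120

COGS = $4,353; ending inventory = $120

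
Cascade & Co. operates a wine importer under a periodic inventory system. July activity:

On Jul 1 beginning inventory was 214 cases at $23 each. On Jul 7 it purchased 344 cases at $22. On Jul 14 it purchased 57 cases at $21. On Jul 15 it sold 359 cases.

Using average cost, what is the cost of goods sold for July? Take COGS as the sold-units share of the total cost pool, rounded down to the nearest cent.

Jul 15, sell 359: 359/615 × $13,687.00 → $7,989.64
Ending inventory (cost pool remaining) = $5,697.36

COGS = $7,989.64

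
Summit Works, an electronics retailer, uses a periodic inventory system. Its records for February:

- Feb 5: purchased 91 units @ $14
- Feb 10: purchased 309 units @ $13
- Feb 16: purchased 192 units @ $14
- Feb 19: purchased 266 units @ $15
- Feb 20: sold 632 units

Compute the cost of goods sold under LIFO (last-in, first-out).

Feb 20, 632 sold [LIFO — newest first]: 266 @ $15 + 192 @ $14 + 174 @ $13 = $8,940
Ending inventory: 91 @ $14 + 135 @ $13 = $3,029
Check: goods available $11,969 = COGS $8,940 + ending $3,029

COGS = $8,940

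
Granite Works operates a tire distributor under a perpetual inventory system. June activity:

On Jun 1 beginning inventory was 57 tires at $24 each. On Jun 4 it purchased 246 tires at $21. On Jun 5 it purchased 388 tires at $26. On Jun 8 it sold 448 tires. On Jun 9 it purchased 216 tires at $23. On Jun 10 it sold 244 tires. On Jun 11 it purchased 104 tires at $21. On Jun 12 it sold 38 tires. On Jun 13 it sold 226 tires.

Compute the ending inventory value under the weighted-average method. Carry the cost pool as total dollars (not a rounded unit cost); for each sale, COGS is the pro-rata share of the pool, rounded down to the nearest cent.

Ending inventory = $1,249.85

After Jun 1: 57 on hand, pool $1,368.00 (≈ $24.0000 each)
After Jun 4: 303 on hand, pool $6,534.00 (≈ $21.5644 each)
After Jun 5: 691 on hand, pool $16,622.00 (≈ $24.0550 each)
Jun 8, sell 448: 448/691 × $16,622.00 → $10,776.63
After Jun 9: 459 on hand, pool $10,813.37 (≈ $23.5585 each)
Jun 10, sell 244: 244/459 × $10,813.37 → $5,748.28
After Jun 11: 319 on hand, pool $7,249.09 (≈ $22.7244 each)
Jun 12, sell 38: 38/319 × $7,249.09 → $863.52
Jun 13, sell 226: 226/281 × $6,385.57 → $5,135.72
Total COGS = $10,776.63 + $5,748.28 + $863.52 + $5,135.72 = $22,524.15
Ending inventory (cost pool remaining) = $1,249.85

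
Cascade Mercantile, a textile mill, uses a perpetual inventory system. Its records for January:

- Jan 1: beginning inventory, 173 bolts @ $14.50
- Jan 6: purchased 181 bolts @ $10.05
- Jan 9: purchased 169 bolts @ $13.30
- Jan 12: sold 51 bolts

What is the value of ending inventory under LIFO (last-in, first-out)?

Ending inventory = $5,896.95

Jan 12, 51 sold [LIFO — newest first]: 51 @ $13.30 = $678.30
Ending inventory: 173 @ $14.50 + 181 @ $10.05 + 118 @ $13.30 = $5,896.95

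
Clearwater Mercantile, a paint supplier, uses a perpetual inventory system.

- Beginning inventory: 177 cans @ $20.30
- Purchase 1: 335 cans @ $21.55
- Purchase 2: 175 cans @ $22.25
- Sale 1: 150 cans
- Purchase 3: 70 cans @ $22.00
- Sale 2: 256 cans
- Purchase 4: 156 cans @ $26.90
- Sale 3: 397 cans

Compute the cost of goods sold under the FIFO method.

Sale 1 (150) [FIFO — oldest first]: 150 @ $20.30 = $3,045.00
Sale 2 (256) [FIFO — oldest first]: 27 @ $20.30 + 229 @ $21.55 = $5,483.05
Sale 3 (397) [FIFO — oldest first]: 106 @ $21.55 + 175 @ $22.25 + 70 @ $22.00 + 46 @ $26.90 = $8,955.45
Total COGS = $3,045.00 + $5,483.05 + $8,955.45 = $17,483.50
Ending inventory: 110 @ $26.90 = $2,959.00
Check: goods available $20,442.50 = COGS $17,483.50 + ending $2,959.00

COGS = $17,483.50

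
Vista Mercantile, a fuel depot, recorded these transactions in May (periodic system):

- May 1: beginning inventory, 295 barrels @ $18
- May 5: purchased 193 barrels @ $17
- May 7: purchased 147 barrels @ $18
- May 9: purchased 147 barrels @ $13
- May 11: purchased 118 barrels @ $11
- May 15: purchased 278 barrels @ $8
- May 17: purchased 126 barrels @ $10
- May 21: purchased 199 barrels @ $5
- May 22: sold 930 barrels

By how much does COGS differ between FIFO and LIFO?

$5,882

FIFO COGS: 295 @ $18 + 193 @ $17 + 147 @ $18 + 147 @ $13 + 118 @ $11 + 30 @ $8 = $14,686
LIFO COGS: 199 @ $5 + 126 @ $10 + 278 @ $8 + 118 @ $11 + 147 @ $13 + 62 @ $18 = $8,804
Difference = |$14,686 − $8,804| = $5,882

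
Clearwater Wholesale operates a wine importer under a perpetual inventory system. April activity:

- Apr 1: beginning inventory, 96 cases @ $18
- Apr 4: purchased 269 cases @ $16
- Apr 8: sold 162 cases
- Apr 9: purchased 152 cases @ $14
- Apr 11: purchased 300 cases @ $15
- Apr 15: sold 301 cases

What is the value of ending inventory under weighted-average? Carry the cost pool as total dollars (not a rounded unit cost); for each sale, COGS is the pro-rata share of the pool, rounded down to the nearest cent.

After Apr 1: 96 on hand, pool $1,728.00 (≈ $18.0000 each)
After Apr 4: 365 on hand, pool $6,032.00 (≈ $16.5260 each)
Apr 8, sell 162: 162/365 × $6,032.00 → $2,677.21
After Apr 9: 355 on hand, pool $5,482.79 (≈ $15.4445 each)
After Apr 11: 655 on hand, pool $9,982.79 (≈ $15.2409 each)
Apr 15, sell 301: 301/655 × $9,982.79 → $4,587.51
Total COGS = $2,677.21 + $4,587.51 = $7,264.72
Ending inventory (cost pool remaining) = $5,395.28

Ending inventory = $5,395.28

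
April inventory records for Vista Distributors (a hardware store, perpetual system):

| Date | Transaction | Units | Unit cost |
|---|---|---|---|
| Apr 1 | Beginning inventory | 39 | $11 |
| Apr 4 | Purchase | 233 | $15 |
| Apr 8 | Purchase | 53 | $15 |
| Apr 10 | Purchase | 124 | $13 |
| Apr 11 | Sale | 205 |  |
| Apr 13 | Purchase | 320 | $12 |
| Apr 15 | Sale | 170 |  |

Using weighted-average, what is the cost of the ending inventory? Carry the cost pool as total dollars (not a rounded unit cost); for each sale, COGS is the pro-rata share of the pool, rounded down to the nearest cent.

After Apr 1: 39 on hand, pool $429.00 (≈ $11.0000 each)
After Apr 4: 272 on hand, pool $3,924.00 (≈ $14.4265 each)
After Apr 8: 325 on hand, pool $4,719.00 (≈ $14.5200 each)
After Apr 10: 449 on hand, pool $6,331.00 (≈ $14.1002 each)
Apr 11, sell 205: 205/449 × $6,331.00 → $2,890.54
After Apr 13: 564 on hand, pool $7,280.46 (≈ $12.9086 each)
Apr 15, sell 170: 170/564 × $7,280.46 → $2,194.46
Total COGS = $2,890.54 + $2,194.46 = $5,085.00
Ending inventory (cost pool remaining) = $5,086.00

Ending inventory = $5,086.00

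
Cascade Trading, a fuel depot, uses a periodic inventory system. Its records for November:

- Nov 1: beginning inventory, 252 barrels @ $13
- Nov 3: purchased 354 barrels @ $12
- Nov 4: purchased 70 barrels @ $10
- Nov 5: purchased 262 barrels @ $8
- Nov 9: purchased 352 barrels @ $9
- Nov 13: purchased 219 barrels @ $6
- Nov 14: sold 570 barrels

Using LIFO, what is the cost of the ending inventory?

Ending inventory = $10,329

Nov 14, 570 sold [LIFO — newest first]: 219 @ $6 + 351 @ $9 = $4,473
Ending inventory: 252 @ $13 + 354 @ $12 + 70 @ $10 + 262 @ $8 + 1 @ $9 = $10,329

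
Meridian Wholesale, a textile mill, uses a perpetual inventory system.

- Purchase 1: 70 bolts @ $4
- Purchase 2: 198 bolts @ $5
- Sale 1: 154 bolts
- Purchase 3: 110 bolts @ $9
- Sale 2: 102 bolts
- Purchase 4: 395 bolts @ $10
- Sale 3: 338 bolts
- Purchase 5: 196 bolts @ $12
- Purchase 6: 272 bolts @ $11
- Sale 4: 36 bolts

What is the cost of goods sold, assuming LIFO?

COGS = $5,464

Sale 1 (154) [LIFO — newest first]: 154 @ $5 = $770
Sale 2 (102) [LIFO — newest first]: 102 @ $9 = $918
Sale 3 (338) [LIFO — newest first]: 338 @ $10 = $3,380
Sale 4 (36) [LIFO — newest first]: 36 @ $11 = $396
Total COGS = $770 + $918 + $3,380 + $396 = $5,464
Ending inventory: 70 @ $4 + 44 @ $5 + 8 @ $9 + 57 @ $10 + 196 @ $12 + 236 @ $11 = $6,090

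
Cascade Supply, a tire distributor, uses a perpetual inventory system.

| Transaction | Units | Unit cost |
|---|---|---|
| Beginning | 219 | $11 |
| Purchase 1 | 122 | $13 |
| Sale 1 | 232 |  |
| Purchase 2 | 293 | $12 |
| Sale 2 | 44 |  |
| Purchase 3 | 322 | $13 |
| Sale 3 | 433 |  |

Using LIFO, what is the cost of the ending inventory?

Sale 1 (232) [LIFO — newest first]: 122 @ $13 + 110 @ $11 = $2,796
Sale 2 (44) [LIFO — newest first]: 44 @ $12 = $528
Sale 3 (433) [LIFO — newest first]: 322 @ $13 + 111 @ $12 = $5,518
Total COGS = $2,796 + $528 + $5,518 = $8,842
Ending inventory: 109 @ $11 + 138 @ $12 = $2,855
Check: goods available $11,697 = COGS $8,842 + ending $2,855

Ending inventory = $2,855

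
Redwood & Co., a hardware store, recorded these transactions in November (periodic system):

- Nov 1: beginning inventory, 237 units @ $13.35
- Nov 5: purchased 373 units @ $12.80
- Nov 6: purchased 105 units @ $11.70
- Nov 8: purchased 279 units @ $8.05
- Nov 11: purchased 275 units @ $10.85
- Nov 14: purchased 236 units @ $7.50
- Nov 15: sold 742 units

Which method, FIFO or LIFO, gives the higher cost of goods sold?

FIFO COGS: 237 @ $13.35 + 373 @ $12.80 + 105 @ $11.70 + 27 @ $8.05 = $9,384.20
LIFO COGS: 236 @ $7.50 + 275 @ $10.85 + 231 @ $8.05 = $6,613.30

FIFO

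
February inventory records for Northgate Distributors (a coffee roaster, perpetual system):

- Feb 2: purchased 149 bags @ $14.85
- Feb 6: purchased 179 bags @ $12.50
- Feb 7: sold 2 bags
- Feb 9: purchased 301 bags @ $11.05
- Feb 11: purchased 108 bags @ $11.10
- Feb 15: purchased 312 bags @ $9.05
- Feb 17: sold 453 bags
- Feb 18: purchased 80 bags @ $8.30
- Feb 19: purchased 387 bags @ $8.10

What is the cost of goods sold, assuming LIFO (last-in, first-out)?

COGS = $4,412.05

Feb 7, 2 sold [LIFO — newest first]: 2 @ $12.50 = $25.00
Feb 17, 453 sold [LIFO — newest first]: 312 @ $9.05 + 108 @ $11.10 + 33 @ $11.05 = $4,387.05
Total COGS = $25.00 + $4,387.05 = $4,412.05
Ending inventory: 149 @ $14.85 + 177 @ $12.50 + 268 @ $11.05 + 80 @ $8.30 + 387 @ $8.10 = $11,185.25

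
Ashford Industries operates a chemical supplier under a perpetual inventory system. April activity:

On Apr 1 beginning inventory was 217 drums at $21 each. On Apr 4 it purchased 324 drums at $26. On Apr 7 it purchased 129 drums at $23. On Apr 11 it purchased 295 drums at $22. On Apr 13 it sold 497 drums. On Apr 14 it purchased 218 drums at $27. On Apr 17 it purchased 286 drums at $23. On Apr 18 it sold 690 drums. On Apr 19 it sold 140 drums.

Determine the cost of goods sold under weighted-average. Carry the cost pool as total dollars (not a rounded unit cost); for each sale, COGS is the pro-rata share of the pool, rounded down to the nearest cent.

After Apr 1: 217 on hand, pool $4,557.00 (≈ $21.0000 each)
After Apr 4: 541 on hand, pool $12,981.00 (≈ $23.9945 each)
After Apr 7: 670 on hand, pool $15,948.00 (≈ $23.8030 each)
After Apr 11: 965 on hand, pool $22,438.00 (≈ $23.2518 each)
Apr 13, sell 497: 497/965 × $22,438.00 → $11,556.15
After Apr 14: 686 on hand, pool $16,767.85 (≈ $24.4429 each)
After Apr 17: 972 on hand, pool $23,345.85 (≈ $24.0184 each)
Apr 18, sell 690: 690/972 × $23,345.85 → $16,572.67
Apr 19, sell 140: 140/282 × $6,773.18 → $3,362.57
Total COGS = $11,556.15 + $16,572.67 + $3,362.57 = $31,491.39
Ending inventory (cost pool remaining) = $3,410.61

COGS = $31,491.39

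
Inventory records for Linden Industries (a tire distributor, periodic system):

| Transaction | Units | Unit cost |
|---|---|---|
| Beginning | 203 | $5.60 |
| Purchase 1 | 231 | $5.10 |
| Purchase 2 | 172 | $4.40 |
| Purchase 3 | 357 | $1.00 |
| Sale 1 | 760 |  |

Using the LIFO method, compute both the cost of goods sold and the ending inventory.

Sale 1 (760) [LIFO — newest first]: 357 @ $1.00 + 172 @ $4.40 + 231 @ $5.10 = $2,291.90
Ending inventory: 203 @ $5.60 = $1,136.80

COGS = $2,291.90; ending inventory = $1,136.80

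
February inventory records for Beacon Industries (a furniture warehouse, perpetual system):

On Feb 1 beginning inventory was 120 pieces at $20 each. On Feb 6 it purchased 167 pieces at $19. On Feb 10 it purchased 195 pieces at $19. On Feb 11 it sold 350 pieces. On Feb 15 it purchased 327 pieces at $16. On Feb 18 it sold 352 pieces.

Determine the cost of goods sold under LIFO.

COGS = $12,370

Feb 11, 350 sold [LIFO — newest first]: 195 @ $19 + 155 @ $19 = $6,650
Feb 18, 352 sold [LIFO — newest first]: 327 @ $16 + 12 @ $19 + 13 @ $20 = $5,720
Total COGS = $6,650 + $5,720 = $12,370
Ending inventory: 107 @ $20 = $2,140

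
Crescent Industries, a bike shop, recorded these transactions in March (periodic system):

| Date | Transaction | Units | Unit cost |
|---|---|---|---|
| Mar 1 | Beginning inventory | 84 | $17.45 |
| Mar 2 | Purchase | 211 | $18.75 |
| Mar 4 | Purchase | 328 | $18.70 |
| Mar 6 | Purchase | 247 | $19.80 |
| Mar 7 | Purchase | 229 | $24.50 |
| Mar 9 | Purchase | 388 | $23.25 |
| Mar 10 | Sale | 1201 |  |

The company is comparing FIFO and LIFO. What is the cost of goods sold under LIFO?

FIFO COGS: 84 @ $17.45 + 211 @ $18.75 + 328 @ $18.70 + 247 @ $19.80 + 229 @ $24.50 + 102 @ $23.25 = $24,428.25
LIFO COGS: 388 @ $23.25 + 229 @ $24.50 + 247 @ $19.80 + 328 @ $18.70 + 9 @ $18.75 = $25,824.45

COGS = $25,824.45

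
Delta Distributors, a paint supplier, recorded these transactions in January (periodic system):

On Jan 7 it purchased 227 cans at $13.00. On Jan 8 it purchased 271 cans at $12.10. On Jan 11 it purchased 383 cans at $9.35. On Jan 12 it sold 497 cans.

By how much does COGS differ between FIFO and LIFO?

FIFO COGS: 227 @ $13.00 + 270 @ $12.10 = $6,218.00
LIFO COGS: 383 @ $9.35 + 114 @ $12.10 = $4,960.45
Difference = |$6,218.00 − $4,960.45| = $1,257.55

$1,257.55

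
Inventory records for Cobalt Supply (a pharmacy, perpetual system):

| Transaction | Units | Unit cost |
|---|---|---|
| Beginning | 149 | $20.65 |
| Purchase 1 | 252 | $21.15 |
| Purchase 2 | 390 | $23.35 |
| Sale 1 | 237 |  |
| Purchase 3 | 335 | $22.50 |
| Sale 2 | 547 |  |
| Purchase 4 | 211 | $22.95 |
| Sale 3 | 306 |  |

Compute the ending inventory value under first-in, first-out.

Sale 1 (237) [FIFO — oldest first]: 149 @ $20.65 + 88 @ $21.15 = $4,938.05
Sale 2 (547) [FIFO — oldest first]: 164 @ $21.15 + 383 @ $23.35 = $12,411.65
Sale 3 (306) [FIFO — oldest first]: 7 @ $23.35 + 299 @ $22.50 = $6,890.95
Total COGS = $4,938.05 + $12,411.65 + $6,890.95 = $24,240.65
Ending inventory: 36 @ $22.50 + 211 @ $22.95 = $5,652.45

Ending inventory = $5,652.45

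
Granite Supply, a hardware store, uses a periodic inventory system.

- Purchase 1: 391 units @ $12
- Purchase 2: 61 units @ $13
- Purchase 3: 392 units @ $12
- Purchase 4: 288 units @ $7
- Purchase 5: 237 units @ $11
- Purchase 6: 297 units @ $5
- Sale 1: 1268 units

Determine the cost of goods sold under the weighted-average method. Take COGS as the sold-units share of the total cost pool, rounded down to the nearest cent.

COGS = $12,403.71

Sale 1, sell 1268: 1268/1666 × $16,297.00 → $12,403.71
Ending inventory (cost pool remaining) = $3,893.29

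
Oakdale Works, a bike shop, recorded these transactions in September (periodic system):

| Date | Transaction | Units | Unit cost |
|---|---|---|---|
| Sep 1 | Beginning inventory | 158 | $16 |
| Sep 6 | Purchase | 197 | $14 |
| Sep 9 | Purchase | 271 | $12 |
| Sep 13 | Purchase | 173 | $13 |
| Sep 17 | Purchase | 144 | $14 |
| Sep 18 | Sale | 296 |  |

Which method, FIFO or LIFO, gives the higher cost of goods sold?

FIFO COGS: 158 @ $16 + 138 @ $14 = $4,460
LIFO COGS: 144 @ $14 + 152 @ $13 = $3,992

FIFO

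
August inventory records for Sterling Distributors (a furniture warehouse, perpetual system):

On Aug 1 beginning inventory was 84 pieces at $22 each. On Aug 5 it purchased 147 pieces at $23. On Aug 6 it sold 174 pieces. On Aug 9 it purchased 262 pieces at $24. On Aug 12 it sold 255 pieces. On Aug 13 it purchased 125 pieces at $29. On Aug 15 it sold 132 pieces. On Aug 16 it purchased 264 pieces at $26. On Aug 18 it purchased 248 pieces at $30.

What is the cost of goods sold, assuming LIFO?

Aug 6, 174 sold [LIFO — newest first]: 147 @ $23 + 27 @ $22 = $3,975
Aug 12, 255 sold [LIFO — newest first]: 255 @ $24 = $6,120
Aug 15, 132 sold [LIFO — newest first]: 125 @ $29 + 7 @ $24 = $3,793
Total COGS = $3,975 + $6,120 + $3,793 = $13,888
Ending inventory: 57 @ $22 + 264 @ $26 + 248 @ $30 = $15,558
Check: goods available $29,446 = COGS $13,888 + ending $15,558

COGS = $13,888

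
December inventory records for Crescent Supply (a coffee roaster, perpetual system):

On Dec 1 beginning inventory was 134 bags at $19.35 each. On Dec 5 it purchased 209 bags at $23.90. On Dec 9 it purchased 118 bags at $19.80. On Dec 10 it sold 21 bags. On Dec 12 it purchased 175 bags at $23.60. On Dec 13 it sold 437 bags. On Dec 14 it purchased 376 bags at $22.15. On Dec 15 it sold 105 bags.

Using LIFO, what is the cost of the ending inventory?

Ending inventory = $9,647.15

Dec 10, 21 sold [LIFO — newest first]: 21 @ $19.80 = $415.80
Dec 13, 437 sold [LIFO — newest first]: 175 @ $23.60 + 97 @ $19.80 + 165 @ $23.90 = $9,994.10
Dec 15, 105 sold [LIFO — newest first]: 105 @ $22.15 = $2,325.75
Total COGS = $415.80 + $9,994.10 + $2,325.75 = $12,735.65
Ending inventory: 134 @ $19.35 + 44 @ $23.90 + 271 @ $22.15 = $9,647.15
Check: goods available $22,382.80 = COGS $12,735.65 + ending $9,647.15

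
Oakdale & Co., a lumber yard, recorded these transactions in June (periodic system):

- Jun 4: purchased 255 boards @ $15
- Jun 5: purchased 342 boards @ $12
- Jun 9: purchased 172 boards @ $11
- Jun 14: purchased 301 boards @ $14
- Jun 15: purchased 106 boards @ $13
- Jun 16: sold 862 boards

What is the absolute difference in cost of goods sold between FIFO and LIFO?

$243

FIFO COGS: 255 @ $15 + 342 @ $12 + 172 @ $11 + 93 @ $14 = $11,123
LIFO COGS: 106 @ $13 + 301 @ $14 + 172 @ $11 + 283 @ $12 = $10,880
Difference = |$11,123 − $10,880| = $243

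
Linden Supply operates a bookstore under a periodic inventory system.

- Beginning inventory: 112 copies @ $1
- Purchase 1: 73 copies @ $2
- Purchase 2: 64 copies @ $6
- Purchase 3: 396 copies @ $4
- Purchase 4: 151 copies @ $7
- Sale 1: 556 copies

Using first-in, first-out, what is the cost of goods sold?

COGS = $1,870

Sale 1 (556) [FIFO — oldest first]: 112 @ $1 + 73 @ $2 + 64 @ $6 + 307 @ $4 = $1,870
Ending inventory: 89 @ $4 + 151 @ $7 = $1,413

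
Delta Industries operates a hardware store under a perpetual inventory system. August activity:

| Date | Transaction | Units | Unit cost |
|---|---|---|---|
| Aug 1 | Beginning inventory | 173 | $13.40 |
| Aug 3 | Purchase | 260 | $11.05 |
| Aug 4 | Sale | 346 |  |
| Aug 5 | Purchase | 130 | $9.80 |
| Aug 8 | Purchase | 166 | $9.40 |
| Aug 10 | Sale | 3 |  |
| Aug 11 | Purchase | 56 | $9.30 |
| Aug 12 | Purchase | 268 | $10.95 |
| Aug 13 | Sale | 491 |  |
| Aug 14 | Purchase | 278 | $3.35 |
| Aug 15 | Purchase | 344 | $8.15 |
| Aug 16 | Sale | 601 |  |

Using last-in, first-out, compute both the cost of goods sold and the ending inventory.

Aug 4, 346 sold [LIFO — newest first]: 260 @ $11.05 + 86 @ $13.40 = $4,025.40
Aug 10, 3 sold [LIFO — newest first]: 3 @ $9.40 = $28.20
Aug 13, 491 sold [LIFO — newest first]: 268 @ $10.95 + 56 @ $9.30 + 163 @ $9.40 + 4 @ $9.80 = $5,026.80
Aug 16, 601 sold [LIFO — newest first]: 344 @ $8.15 + 257 @ $3.35 = $3,664.55
Total COGS = $4,025.40 + $28.20 + $5,026.80 + $3,664.55 = $12,744.95
Ending inventory: 87 @ $13.40 + 126 @ $9.80 + 21 @ $3.35 = $2,470.95
Check: goods available $15,215.90 = COGS $12,744.95 + ending $2,470.95

COGS = $12,744.95; ending inventory = $2,470.95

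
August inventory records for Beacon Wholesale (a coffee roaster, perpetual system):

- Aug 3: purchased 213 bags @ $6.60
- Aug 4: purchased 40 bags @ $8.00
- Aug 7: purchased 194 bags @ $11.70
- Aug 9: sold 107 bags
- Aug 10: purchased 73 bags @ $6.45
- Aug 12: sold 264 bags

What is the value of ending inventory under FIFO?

Ending inventory = $1,360.05

Aug 9, 107 sold [FIFO — oldest first]: 107 @ $6.60 = $706.20
Aug 12, 264 sold [FIFO — oldest first]: 106 @ $6.60 + 40 @ $8.00 + 118 @ $11.70 = $2,400.20
Total COGS = $706.20 + $2,400.20 = $3,106.40
Ending inventory: 76 @ $11.70 + 73 @ $6.45 = $1,360.05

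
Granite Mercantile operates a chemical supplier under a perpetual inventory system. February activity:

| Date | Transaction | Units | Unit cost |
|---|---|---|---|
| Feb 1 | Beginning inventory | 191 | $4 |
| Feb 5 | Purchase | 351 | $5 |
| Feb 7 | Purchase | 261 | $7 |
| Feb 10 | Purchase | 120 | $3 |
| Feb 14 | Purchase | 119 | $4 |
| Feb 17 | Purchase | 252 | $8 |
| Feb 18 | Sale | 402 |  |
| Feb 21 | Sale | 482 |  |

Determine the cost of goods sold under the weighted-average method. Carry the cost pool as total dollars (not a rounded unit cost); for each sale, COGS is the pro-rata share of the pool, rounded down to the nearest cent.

COGS = $4,917.33

After Feb 1: 191 on hand, pool $764.00 (≈ $4.0000 each)
After Feb 5: 542 on hand, pool $2,519.00 (≈ $4.6476 each)
After Feb 7: 803 on hand, pool $4,346.00 (≈ $5.4122 each)
After Feb 10: 923 on hand, pool $4,706.00 (≈ $5.0986 each)
After Feb 14: 1042 on hand, pool $5,182.00 (≈ $4.9731 each)
After Feb 17: 1294 on hand, pool $7,198.00 (≈ $5.5626 each)
Feb 18, sell 402: 402/1294 × $7,198.00 → $2,236.16
Feb 21, sell 482: 482/892 × $4,961.84 → $2,681.17
Total COGS = $2,236.16 + $2,681.17 = $4,917.33
Ending inventory (cost pool remaining) = $2,280.67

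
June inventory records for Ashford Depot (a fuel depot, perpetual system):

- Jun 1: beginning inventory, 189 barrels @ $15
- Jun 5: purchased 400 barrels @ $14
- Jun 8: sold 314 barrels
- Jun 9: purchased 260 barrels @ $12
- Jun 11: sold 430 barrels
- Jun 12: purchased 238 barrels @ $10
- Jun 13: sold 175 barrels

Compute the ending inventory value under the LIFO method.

Ending inventory = $2,205

Jun 8, 314 sold [LIFO — newest first]: 314 @ $14 = $4,396
Jun 11, 430 sold [LIFO — newest first]: 260 @ $12 + 86 @ $14 + 84 @ $15 = $5,584
Jun 13, 175 sold [LIFO — newest first]: 175 @ $10 = $1,750
Total COGS = $4,396 + $5,584 + $1,750 = $11,730
Ending inventory: 105 @ $15 + 63 @ $10 = $2,205
Check: goods available $13,935 = COGS $11,730 + ending $2,205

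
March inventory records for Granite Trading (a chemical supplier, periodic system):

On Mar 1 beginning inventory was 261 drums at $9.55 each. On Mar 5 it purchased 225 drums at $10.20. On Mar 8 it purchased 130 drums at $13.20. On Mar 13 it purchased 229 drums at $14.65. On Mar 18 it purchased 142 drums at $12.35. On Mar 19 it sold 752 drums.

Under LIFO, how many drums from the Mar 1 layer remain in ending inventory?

235

Mar 19, 752 sold [LIFO — newest first]: 142 @ $12.35 + 229 @ $14.65 + 130 @ $13.20 + 225 @ $10.20 + 26 @ $9.55 = $9,367.85
Ending inventory: 235 @ $9.55 = $2,244.25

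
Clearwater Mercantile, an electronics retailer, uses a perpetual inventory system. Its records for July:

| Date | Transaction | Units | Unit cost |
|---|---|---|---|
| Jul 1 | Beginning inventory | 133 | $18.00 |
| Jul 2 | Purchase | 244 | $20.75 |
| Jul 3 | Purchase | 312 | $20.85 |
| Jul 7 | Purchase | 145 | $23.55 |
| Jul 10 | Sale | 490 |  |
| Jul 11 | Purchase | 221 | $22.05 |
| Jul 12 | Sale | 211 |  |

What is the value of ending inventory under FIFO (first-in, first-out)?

Ending inventory = $8,005.20

Jul 10, 490 sold [FIFO — oldest first]: 133 @ $18.00 + 244 @ $20.75 + 113 @ $20.85 = $9,813.05
Jul 12, 211 sold [FIFO — oldest first]: 199 @ $20.85 + 12 @ $23.55 = $4,431.75
Total COGS = $9,813.05 + $4,431.75 = $14,244.80
Ending inventory: 133 @ $23.55 + 221 @ $22.05 = $8,005.20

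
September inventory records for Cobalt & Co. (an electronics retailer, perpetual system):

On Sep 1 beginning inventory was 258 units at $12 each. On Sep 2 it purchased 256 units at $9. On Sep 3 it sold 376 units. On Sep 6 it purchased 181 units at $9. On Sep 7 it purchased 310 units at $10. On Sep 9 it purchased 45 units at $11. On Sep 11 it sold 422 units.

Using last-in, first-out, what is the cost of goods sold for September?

COGS = $7,942

Sep 3, 376 sold [LIFO — newest first]: 256 @ $9 + 120 @ $12 = $3,744
Sep 11, 422 sold [LIFO — newest first]: 45 @ $11 + 310 @ $10 + 67 @ $9 = $4,198
Total COGS = $3,744 + $4,198 = $7,942
Ending inventory: 138 @ $12 + 114 @ $9 = $2,682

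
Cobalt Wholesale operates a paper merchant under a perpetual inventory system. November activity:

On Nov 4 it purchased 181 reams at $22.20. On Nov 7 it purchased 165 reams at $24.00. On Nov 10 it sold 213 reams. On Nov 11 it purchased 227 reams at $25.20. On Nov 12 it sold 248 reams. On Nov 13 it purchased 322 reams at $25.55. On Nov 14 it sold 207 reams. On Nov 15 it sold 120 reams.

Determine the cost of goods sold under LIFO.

Nov 10, 213 sold [LIFO — newest first]: 165 @ $24.00 + 48 @ $22.20 = $5,025.60
Nov 12, 248 sold [LIFO — newest first]: 227 @ $25.20 + 21 @ $22.20 = $6,186.60
Nov 14, 207 sold [LIFO — newest first]: 207 @ $25.55 = $5,288.85
Nov 15, 120 sold [LIFO — newest first]: 115 @ $25.55 + 5 @ $22.20 = $3,049.25
Total COGS = $5,025.60 + $6,186.60 + $5,288.85 + $3,049.25 = $19,550.30
Ending inventory: 107 @ $22.20 = $2,375.40

COGS = $19,550.30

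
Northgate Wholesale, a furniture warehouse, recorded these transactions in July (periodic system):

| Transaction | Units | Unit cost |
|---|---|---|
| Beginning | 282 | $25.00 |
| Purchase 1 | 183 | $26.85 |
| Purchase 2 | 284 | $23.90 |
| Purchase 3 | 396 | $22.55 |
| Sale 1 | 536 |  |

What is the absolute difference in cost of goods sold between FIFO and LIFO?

FIFO COGS: 282 @ $25.00 + 183 @ $26.85 + 71 @ $23.90 = $13,660.45
LIFO COGS: 396 @ $22.55 + 140 @ $23.90 = $12,275.80
Difference = |$13,660.45 − $12,275.80| = $1,384.65

$1,384.65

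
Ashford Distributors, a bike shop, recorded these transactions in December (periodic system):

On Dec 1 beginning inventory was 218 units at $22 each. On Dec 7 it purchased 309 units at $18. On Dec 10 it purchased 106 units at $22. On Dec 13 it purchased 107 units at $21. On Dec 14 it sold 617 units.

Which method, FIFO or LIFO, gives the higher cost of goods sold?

FIFO

FIFO COGS: 218 @ $22 + 309 @ $18 + 90 @ $22 = $12,338
LIFO COGS: 107 @ $21 + 106 @ $22 + 309 @ $18 + 95 @ $22 = $12,231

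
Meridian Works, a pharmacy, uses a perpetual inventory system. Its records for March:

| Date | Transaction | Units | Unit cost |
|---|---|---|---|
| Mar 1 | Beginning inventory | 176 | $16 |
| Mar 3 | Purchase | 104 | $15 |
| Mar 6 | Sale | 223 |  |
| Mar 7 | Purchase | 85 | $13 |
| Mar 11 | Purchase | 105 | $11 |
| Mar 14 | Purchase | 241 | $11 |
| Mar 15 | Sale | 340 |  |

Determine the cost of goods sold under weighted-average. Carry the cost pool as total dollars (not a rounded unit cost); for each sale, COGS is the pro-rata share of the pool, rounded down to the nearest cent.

COGS = $7,527.42

After Mar 1: 176 on hand, pool $2,816.00 (≈ $16.0000 each)
After Mar 3: 280 on hand, pool $4,376.00 (≈ $15.6286 each)
Mar 6, sell 223: 223/280 × $4,376.00 → $3,485.17
After Mar 7: 142 on hand, pool $1,995.83 (≈ $14.0551 each)
After Mar 11: 247 on hand, pool $3,150.83 (≈ $12.7564 each)
After Mar 14: 488 on hand, pool $5,801.83 (≈ $11.8890 each)
Mar 15, sell 340: 340/488 × $5,801.83 → $4,042.25
Total COGS = $3,485.17 + $4,042.25 = $7,527.42
Ending inventory (cost pool remaining) = $1,759.58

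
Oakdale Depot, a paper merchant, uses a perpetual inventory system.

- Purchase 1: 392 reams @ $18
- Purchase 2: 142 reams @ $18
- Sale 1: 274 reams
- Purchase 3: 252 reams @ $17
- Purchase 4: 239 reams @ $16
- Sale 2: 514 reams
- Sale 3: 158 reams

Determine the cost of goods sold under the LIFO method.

COGS = $16,298

Sale 1 (274) [LIFO — newest first]: 142 @ $18 + 132 @ $18 = $4,932
Sale 2 (514) [LIFO — newest first]: 239 @ $16 + 252 @ $17 + 23 @ $18 = $8,522
Sale 3 (158) [LIFO — newest first]: 158 @ $18 = $2,844
Total COGS = $4,932 + $8,522 + $2,844 = $16,298
Ending inventory: 79 @ $18 = $1,422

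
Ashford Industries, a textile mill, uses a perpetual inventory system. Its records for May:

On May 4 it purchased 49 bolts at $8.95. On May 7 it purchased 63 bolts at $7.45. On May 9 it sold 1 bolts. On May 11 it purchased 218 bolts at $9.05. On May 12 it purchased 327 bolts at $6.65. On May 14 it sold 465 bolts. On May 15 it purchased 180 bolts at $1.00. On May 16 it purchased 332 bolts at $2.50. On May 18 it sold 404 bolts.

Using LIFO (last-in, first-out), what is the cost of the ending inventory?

May 9, 1 sold [LIFO — newest first]: 1 @ $7.45 = $7.45
May 14, 465 sold [LIFO — newest first]: 327 @ $6.65 + 138 @ $9.05 = $3,423.45
May 18, 404 sold [LIFO — newest first]: 332 @ $2.50 + 72 @ $1.00 = $902.00
Total COGS = $7.45 + $3,423.45 + $902.00 = $4,332.90
Ending inventory: 49 @ $8.95 + 62 @ $7.45 + 80 @ $9.05 + 108 @ $1.00 = $1,732.45

Ending inventory = $1,732.45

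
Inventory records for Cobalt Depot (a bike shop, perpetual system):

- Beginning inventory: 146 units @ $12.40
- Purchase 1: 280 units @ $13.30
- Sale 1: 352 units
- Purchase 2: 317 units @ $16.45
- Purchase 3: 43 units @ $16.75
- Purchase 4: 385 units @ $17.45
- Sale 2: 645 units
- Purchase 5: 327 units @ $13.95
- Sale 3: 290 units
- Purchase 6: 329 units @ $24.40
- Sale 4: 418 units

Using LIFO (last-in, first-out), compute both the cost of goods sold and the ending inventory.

Sale 1 (352) [LIFO — newest first]: 280 @ $13.30 + 72 @ $12.40 = $4,616.80
Sale 2 (645) [LIFO — newest first]: 385 @ $17.45 + 43 @ $16.75 + 217 @ $16.45 = $11,008.15
Sale 3 (290) [LIFO — newest first]: 290 @ $13.95 = $4,045.50
Sale 4 (418) [LIFO — newest first]: 329 @ $24.40 + 37 @ $13.95 + 52 @ $16.45 = $9,399.15
Total COGS = $4,616.80 + $11,008.15 + $4,045.50 + $9,399.15 = $29,069.60
Ending inventory: 74 @ $12.40 + 48 @ $16.45 = $1,707.20

COGS = $29,069.60; ending inventory = $1,707.20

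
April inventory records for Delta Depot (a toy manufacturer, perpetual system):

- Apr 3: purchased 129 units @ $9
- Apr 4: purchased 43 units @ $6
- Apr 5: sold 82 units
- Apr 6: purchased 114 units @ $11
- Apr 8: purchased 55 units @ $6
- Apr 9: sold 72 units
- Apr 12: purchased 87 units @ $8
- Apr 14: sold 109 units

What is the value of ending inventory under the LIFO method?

Apr 5, 82 sold [LIFO — newest first]: 43 @ $6 + 39 @ $9 = $609
Apr 9, 72 sold [LIFO — newest first]: 55 @ $6 + 17 @ $11 = $517
Apr 14, 109 sold [LIFO — newest first]: 87 @ $8 + 22 @ $11 = $938
Total COGS = $609 + $517 + $938 = $2,064
Ending inventory: 90 @ $9 + 75 @ $11 = $1,635

Ending inventory = $1,635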